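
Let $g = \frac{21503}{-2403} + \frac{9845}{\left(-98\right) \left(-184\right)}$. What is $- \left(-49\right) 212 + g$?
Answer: $\frac{449757263087}{43330896} \approx 10380.0$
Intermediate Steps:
$g = - \frac{364084561}{43330896}$ ($g = 21503 \left(- \frac{1}{2403}\right) + \frac{9845}{18032} = - \frac{21503}{2403} + 9845 \cdot \frac{1}{18032} = - \frac{21503}{2403} + \frac{9845}{18032} = - \frac{364084561}{43330896} \approx -8.4024$)
$- \left(-49\right) 212 + g = - \left(-49\right) 212 - \frac{364084561}{43330896} = \left(-1\right) \left(-10388\right) - \frac{364084561}{43330896} = 10388 - \frac{364084561}{43330896} = \frac{449757263087}{43330896}$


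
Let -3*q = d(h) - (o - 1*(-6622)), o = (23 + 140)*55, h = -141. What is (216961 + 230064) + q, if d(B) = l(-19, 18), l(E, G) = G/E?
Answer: 25776596/57 ≈ 4.5222e+5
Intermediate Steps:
o = 8965 (o = 163*55 = 8965)
d(B) = -18/19 (d(B) = 18/(-19) = 18*(-1/19) = -18/19)
q = 296171/57 (q = -(-18/19 - (8965 - 1*(-6622)))/3 = -(-18/19 - (8965 + 6622))/3 = -(-18/19 - 1*15587)/3 = -(-18/19 - 15587)/3 = -⅓*(-296171/19) = 296171/57 ≈ 5196.0)
(216961 + 230064) + q = (216961 + 230064) + 296171/57 = 447025 + 296171/57 = 25776596/57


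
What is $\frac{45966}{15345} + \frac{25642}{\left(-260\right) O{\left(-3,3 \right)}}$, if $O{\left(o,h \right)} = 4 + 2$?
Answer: $- \frac{1191739}{88660} \approx -13.442$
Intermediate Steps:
$O{\left(o,h \right)} = 6$
$\frac{45966}{15345} + \frac{25642}{\left(-260\right) O{\left(-3,3 \right)}} = \frac{45966}{15345} + \frac{25642}{\left(-260\right) 6} = 45966 \cdot \frac{1}{15345} + \frac{25642}{-1560} = \frac{15322}{5115} + 25642 \left(- \frac{1}{1560}\right) = \frac{15322}{5115} - \frac{12821}{780} = - \frac{1191739}{88660}$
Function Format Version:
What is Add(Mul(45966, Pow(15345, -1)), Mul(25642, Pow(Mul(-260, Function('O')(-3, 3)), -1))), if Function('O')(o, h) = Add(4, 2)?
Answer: Rational(-1191739, 88660) ≈ -13.442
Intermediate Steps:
Function('O')(o, h) = 6
Add(Mul(45966, Pow(15345, -1)), Mul(25642, Pow(Mul(-260, Function('O')(-3, 3)), -1))) = Add(Mul(45966, Pow(15345, -1)), Mul(25642, Pow(Mul(-260, 6), -1))) = Add(Mul(45966, Rational(1, 15345)), Mul(25642, Pow(-1560, -1))) = Add(Rational(15322, 5115), Mul(25642, Rational(-1, 1560))) = Add(Rational(15322, 5115), Rational(-12821, 780)) = Rational(-1191739, 88660)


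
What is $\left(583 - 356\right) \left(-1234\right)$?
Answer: $-280118$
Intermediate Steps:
$\left(583 - 356\right) \left(-1234\right) = 227 \left(-1234\right) = -280118$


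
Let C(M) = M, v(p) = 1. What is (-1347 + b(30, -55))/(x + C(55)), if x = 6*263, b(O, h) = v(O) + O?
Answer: -1316/1633 ≈ -0.80588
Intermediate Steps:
b(O, h) = 1 + O
x = 1578
(-1347 + b(30, -55))/(x + C(55)) = (-1347 + (1 + 30))/(1578 + 55) = (-1347 + 31)/1633 = -1316*1/1633 = -1316/1633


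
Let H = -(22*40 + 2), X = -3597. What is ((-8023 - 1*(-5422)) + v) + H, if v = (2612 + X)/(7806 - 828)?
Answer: -24305359/6978 ≈ -3483.1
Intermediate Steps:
v = -985/6978 (v = (2612 - 3597)/(7806 - 828) = -985/6978 ≈ -0.14116)
H = -882 (H = -(880 + 2) = -1*882 = -882)
((-8023 - 1*(-5422)) + v) + H = ((-8023 - 1*(-5422)) - 985/6978) - 882 = ((-8023 + 5422) - 985/6978) - 882 = (-2601 - 985/6978) - 882 = -18150763/6978 - 882 = -24305359/6978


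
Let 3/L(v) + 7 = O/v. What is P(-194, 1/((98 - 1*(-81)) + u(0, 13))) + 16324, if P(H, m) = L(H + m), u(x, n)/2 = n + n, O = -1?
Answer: 5116786601/313460 ≈ 16324.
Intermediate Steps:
u(x, n) = 4*n (u(x, n) = 2*(n + n) = 2*(2*n) = 4*n)
L(v) = 3/(-7 - 1/v)
P(H, m) = -3*(H + m)/(1 + 7*H + 7*m) (P(H, m) = -3*(H + m)/(1 + 7*(H + m)) = -3*(H + m)/(1 + (7*H + 7*m)) = -3*(H + m)/(1 + 7*H + 7*m))
P(-194, 1/((98 - 1*(-81)) + u(0, 13))) + 16324 = 3*(-1*(-194) - 1/((98 - 1*(-81)) + 4*13))/(1 + 7*(-194) + 7/((98 - 1*(-81)) + 4*13)) + 16324 = 3*(194 - 1/((98 + 81) + 52))/(1 - 1358 + 7/((98 + 81) + 52)) + 16324 = 3*(194 - 1/(179 + 52))/(1 - 1358 + 7/(179 + 52)) + 16324 = 3*(194 - 1/231)/(1 - 1358 + 7/231) + 16324 = 3*(194 - 1*1/231)/(1 - 1358 + 7*(1/231)) + 16324 = 3*(194 - 1/231)/(1 - 1358 + 1/33) + 16324 = 3*(44813/231)/(-44780/33) + 16324 = 3*(-33/44780)*(44813/231) + 16324 = -134439/313460 + 16324 = 5116786601/313460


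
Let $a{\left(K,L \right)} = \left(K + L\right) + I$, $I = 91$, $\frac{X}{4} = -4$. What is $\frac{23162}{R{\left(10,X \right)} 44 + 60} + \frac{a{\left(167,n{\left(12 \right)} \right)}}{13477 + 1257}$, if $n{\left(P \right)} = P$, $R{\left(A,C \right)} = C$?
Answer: $- \frac{85273757}{2372174} \approx -35.948$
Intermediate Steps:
$X = -16$ ($X = 4 \left(-4\right) = -16$)
$a{\left(K,L \right)} = 91 + K + L$ ($a{\left(K,L \right)} = \left(K + L\right) + 91 = 91 + K + L$)
$\frac{23162}{R{\left(10,X \right)} 44 + 60} + \frac{a{\left(167,n{\left(12 \right)} \right)}}{13477 + 1257} = \frac{23162}{\left(-16\right) 44 + 60} + \frac{91 + 167 + 12}{13477 + 1257} = \frac{23162}{-704 + 60} + \frac{270}{14734} = \frac{23162}{-644} + 270 \cdot \frac{1}{14734} = 23162 \left(- \frac{1}{644}\right) + \frac{135}{7367} = - \frac{11581}{322} + \frac{135}{7367} = - \frac{85273757}{2372174}$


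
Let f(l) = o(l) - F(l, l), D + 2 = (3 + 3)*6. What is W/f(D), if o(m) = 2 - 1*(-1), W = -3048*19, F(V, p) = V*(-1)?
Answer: -57912/37 ≈ -1565.2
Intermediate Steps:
F(V, p) = -V
W = -57912
D = 34 (D = -2 + (3 + 3)*6 = -2 + 6*6 = -2 + 36 = 34)
o(m) = 3 (o(m) = 2 + 1 = 3)
f(l) = 3 + l (f(l) = 3 - (-1)*l = 3 + l)
W/f(D) = -57912/(3 + 34) = -57912/37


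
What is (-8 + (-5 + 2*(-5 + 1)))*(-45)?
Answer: 945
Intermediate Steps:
(-8 + (-5 + 2*(-5 + 1)))*(-45) = (-8 + (-5 + 2*(-4)))*(-45) = (-8 + (-5 - 8))*(-45) = (-8 - 13)*(-45) = -21*(-45) = 945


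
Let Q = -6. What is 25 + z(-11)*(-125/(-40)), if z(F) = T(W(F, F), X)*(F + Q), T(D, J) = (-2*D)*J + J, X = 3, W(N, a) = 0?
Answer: -1075/8 ≈ -134.38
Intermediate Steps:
T(D, J) = J - 2*D*J (T(D, J) = -2*D*J + J = J - 2*D*J)
z(F) = -18 + 3*F (z(F) = (3*(1 - 2*0))*(F - 6) = (3*(1 + 0))*(-6 + F) = (3*1)*(-6 + F) = 3*(-6 + F) = -18 + 3*F)
25 + z(-11)*(-125/(-40)) = 25 + (-18 + 3*(-11))*(-125/(-40)) = 25 + (-18 - 33)*(-125*(-1/40)) = 25 - 51*25/8 = 25 - 1275/8 = -1075/8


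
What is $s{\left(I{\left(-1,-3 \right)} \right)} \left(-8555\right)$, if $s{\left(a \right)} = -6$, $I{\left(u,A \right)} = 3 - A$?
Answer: $51330$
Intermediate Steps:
$s{\left(I{\left(-1,-3 \right)} \right)} \left(-8555\right) = \left(-6\right) \left(-8555\right) = 51330$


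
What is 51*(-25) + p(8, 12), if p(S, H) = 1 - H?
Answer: -1286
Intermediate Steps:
51*(-25) + p(8, 12) = 51*(-25) + (1 - 1*12) = -1275 + (1 - 12) = -1275 - 11 = -1286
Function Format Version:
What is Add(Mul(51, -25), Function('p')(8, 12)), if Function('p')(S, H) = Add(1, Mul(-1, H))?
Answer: -1286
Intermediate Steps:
Add(Mul(51, -25), Function('p')(8, 12)) = Add(Mul(51, -25), Add(1, Mul(-1, 12))) = Add(-1275, Add(1, -12)) = Add(-1275, -11) = -1286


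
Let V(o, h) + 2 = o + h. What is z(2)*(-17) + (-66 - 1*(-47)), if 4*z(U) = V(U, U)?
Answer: -55/2 ≈ -27.500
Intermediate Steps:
V(o, h) = -2 + h + o (V(o, h) = -2 + (o + h) = -2 + (h + o) = -2 + h + o)
z(U) = -1/2 + U/2 (z(U) = (-2 + U + U)/4 = (-2 + 2*U)/4 = -1/2 + U/2)
z(2)*(-17) + (-66 - 1*(-47)) = (-1/2 + (1/2)*2)*(-17) + (-66 - 1*(-47)) = (-1/2 + 1)*(-17) + (-66 + 47) = (1/2)*(-17) - 19 = -17/2 - 19 = -55/2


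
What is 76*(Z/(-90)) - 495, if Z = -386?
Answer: -7607/45 ≈ -169.04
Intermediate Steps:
76*(Z/(-90)) - 495 = 76*(-386/(-90)) - 495 = 76*(-386*(-1/90)) - 495 = 76*(193/45) - 495 = 14668/45 - 495 = -7607/45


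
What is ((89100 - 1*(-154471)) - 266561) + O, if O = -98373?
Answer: -121363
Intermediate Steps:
((89100 - 1*(-154471)) - 266561) + O = ((89100 - 1*(-154471)) - 266561) - 98373 = ((89100 + 154471) - 266561) - 98373 = (243571 - 266561) - 98373 = -22990 - 98373 = -121363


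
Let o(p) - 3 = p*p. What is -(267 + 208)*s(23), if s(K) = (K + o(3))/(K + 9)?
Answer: -16625/32 ≈ -519.53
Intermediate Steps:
o(p) = 3 + p² (o(p) = 3 + p*p = 3 + p²)
s(K) = (12 + K)/(9 + K) (s(K) = (K + (3 + 3²))/(K + 9) = (K + (3 + 9))/(9 + K) = (K + 12)/(9 + K) = (12 + K)/(9 + K))
-(267 + 208)*s(23) = -(267 + 208)*(12 + 23)/(9 + 23) = -475*35/32 = -1*16625/32 = -16625/32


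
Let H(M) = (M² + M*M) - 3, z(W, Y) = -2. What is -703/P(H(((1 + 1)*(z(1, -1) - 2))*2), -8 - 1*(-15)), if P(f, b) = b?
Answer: -703/7 ≈ -100.43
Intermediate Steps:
H(M) = -3 + 2*M² (H(M) = (M² + M²) - 3 = 2*M² - 3 = -3 + 2*M²)
-703/P(H(((1 + 1)*(z(1, -1) - 2))*2), -8 - 1*(-15)) = -703/(-8 - 1*(-15)) = -703/(-8 + 15) = -703/7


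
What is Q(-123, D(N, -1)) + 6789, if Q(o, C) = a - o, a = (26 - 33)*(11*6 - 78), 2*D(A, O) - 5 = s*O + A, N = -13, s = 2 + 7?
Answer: 6996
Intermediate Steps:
s = 9
D(A, O) = 5/2 + A/2 + 9*O/2 (D(A, O) = 5/2 + (9*O + A)/2 = 5/2 + (A + 9*O)/2 = 5/2 + (A/2 + 9*O/2) = 5/2 + A/2 + 9*O/2)
a = 84 (a = -7*(66 - 78) = -7*(-12) = 84)
Q(o, C) = 84 - o
Q(-123, D(N, -1)) + 6789 = (84 - 1*(-123)) + 6789 = (84 + 123) + 6789 = 207 + 6789 = 6996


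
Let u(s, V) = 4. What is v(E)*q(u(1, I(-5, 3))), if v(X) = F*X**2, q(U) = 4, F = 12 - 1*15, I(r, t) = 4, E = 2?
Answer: -48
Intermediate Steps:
F = -3 (F = 12 - 15 = -3)
v(X) = -3*X**2
v(E)*q(u(1, I(-5, 3))) = -3*2**2*4 = -3*4*4 = -12*4 = -48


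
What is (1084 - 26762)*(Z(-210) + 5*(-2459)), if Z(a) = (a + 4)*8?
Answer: 358028354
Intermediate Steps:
Z(a) = 32 + 8*a (Z(a) = (4 + a)*8 = 32 + 8*a)
(1084 - 26762)*(Z(-210) + 5*(-2459)) = (1084 - 26762)*((32 + 8*(-210)) + 5*(-2459)) = -25678*((32 - 1680) - 12295) = -25678*(-1648 - 12295) = -25678*(-13943) = 358028354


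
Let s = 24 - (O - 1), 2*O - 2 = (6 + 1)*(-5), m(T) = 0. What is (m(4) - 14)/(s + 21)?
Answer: -28/125 ≈ -0.22400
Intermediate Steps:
O = -33/2 (O = 1 + ((6 + 1)*(-5))/2 = 1 + (7*(-5))/2 = 1 + (1/2)*(-35) = 1 - 35/2 = -33/2 ≈ -16.500)
s = 83/2 (s = 24 - (-33/2 - 1) = 24 - (-35)/2 = 24 - 1*(-35/2) = 24 + 35/2 = 83/2 ≈ 41.500)
(m(4) - 14)/(s + 21) = (0 - 14)/(83/2 + 21) = -14/(125/2) = (2/125)*(-14) = -28/125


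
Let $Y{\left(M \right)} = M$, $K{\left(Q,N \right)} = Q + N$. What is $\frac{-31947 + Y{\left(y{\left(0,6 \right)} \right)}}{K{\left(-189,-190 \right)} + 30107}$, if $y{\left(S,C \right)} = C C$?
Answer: $- \frac{31911}{29728} \approx -1.0734$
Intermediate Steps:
$y{\left(S,C \right)} = C^{2}$
$K{\left(Q,N \right)} = N + Q$
$\frac{-31947 + Y{\left(y{\left(0,6 \right)} \right)}}{K{\left(-189,-190 \right)} + 30107} = \frac{-31947 + 6^{2}}{\left(-190 - 189\right) + 30107} = \frac{-31947 + 36}{-379 + 30107} = - \frac{31911}{29728}$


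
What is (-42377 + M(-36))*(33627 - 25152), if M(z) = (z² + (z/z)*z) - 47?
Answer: -348864900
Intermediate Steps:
M(z) = -47 + z + z² (M(z) = (z² + 1*z) - 47 = (z² + z) - 47 = (z + z²) - 47 = -47 + z + z²)
(-42377 + M(-36))*(33627 - 25152) = (-42377 + (-47 - 36 + (-36)²))*(33627 - 25152) = (-42377 + (-47 - 36 + 1296))*8475 = (-42377 + 1213)*8475 = -41164*8475 = -348864900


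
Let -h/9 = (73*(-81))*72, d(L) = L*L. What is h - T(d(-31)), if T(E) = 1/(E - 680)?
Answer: 1076686343/281 ≈ 3.8316e+6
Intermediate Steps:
d(L) = L²
h = 3831624 (h = -9*73*(-81)*72 = -(-53217)*72 = -9*(-425736) = 3831624)
T(E) = 1/(-680 + E)
h - T(d(-31)) = 3831624 - 1/(-680 + (-31)²) = 3831624 - 1/(-680 + 961) = 3831624 - 1/281 = 1076686343/281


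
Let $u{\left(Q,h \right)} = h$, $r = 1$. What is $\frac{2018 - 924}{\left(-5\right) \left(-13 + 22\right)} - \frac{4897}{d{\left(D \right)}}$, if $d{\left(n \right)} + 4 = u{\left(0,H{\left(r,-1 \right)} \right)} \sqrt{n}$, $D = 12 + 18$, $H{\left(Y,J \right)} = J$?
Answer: $- \frac{448388}{315} + \frac{4897 \sqrt{30}}{14} \approx 492.4$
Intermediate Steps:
$D = 30$
$d{\left(n \right)} = -4 - \sqrt{n}$
$\frac{2018 - 924}{\left(-5\right) \left(-13 + 22\right)} - \frac{4897}{d{\left(D \right)}} = \frac{2018 - 924}{\left(-5\right) \left(-13 + 22\right)} - \frac{4897}{-4 - \sqrt{30}} = \frac{1094}{\left(-5\right) 9} - \frac{4897}{-4 - \sqrt{30}} = \frac{1094}{-45} - \frac{4897}{-4 - \sqrt{30}} = 1094 \left(- \frac{1}{45}\right) - \frac{4897}{-4 - \sqrt{30}} = - \frac{1094}{45} - \frac{4897}{-4 - \sqrt{30}}$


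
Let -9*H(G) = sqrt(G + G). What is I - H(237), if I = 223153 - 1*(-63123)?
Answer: 286276 + sqrt(474)/9 ≈ 2.8628e+5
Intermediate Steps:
H(G) = -sqrt(2)*sqrt(G)/9 (H(G) = -sqrt(G + G)/9 = -sqrt(2)*sqrt(G)/9)
I = 286276 (I = 223153 + 63123 = 286276)
I - H(237) = 286276 - (-1)*sqrt(2)*sqrt(237)/9 = 286276 - (-1)*sqrt(474)/9 = 286276 + sqrt(474)/9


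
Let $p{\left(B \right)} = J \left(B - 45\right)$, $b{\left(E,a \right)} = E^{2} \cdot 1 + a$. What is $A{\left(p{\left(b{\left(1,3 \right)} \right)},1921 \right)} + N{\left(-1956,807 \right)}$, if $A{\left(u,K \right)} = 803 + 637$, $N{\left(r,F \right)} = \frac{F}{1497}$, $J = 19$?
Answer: $\frac{718829}{499} \approx 1440.5$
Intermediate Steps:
$b{\left(E,a \right)} = a + E^{2}$ ($b{\left(E,a \right)} = E^{2} + a = a + E^{2}$)
$N{\left(r,F \right)} = \frac{F}{1497}$ ($N{\left(r,F \right)} = F \frac{1}{1497} = \frac{F}{1497}$)
$p{\left(B \right)} = -855 + 19 B$ ($p{\left(B \right)} = 19 \left(B - 45\right) = 19 \left(-45 + B\right) = -855 + 19 B$)
$A{\left(u,K \right)} = 1440$
$A{\left(p{\left(b{\left(1,3 \right)} \right)},1921 \right)} + N{\left(-1956,807 \right)} = 1440 + \frac{1}{1497} \cdot 807 = 1440 + \frac{269}{499} = \frac{718829}{499}$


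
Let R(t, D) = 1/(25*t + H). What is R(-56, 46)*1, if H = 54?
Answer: -1/1346 ≈ -0.00074294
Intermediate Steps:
R(t, D) = 1/(54 + 25*t) (R(t, D) = 1/(25*t + 54) = 1/(54 + 25*t))
R(-56, 46)*1 = 1/(54 + 25*(-56)) = 1/(54 - 1400) = 1/(-1346) = -1/1346*1 = -1/1346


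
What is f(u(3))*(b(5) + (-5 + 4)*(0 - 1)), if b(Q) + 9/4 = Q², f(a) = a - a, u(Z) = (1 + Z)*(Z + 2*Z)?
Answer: 0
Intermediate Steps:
u(Z) = 3*Z*(1 + Z) (u(Z) = (1 + Z)*(3*Z) = 3*Z*(1 + Z))
f(a) = 0
b(Q) = -9/4 + Q²
f(u(3))*(b(5) + (-5 + 4)*(0 - 1)) = 0*((-9/4 + 5²) + (-5 + 4)*(0 - 1)) = 0*((-9/4 + 25) - 1*(-1)) = 0*(91/4 + 1) = 0*(95/4) = 0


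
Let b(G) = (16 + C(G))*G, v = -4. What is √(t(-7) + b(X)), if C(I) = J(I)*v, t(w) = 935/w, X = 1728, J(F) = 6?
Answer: I*√683921/7 ≈ 118.14*I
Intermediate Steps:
C(I) = -24 (C(I) = 6*(-4) = -24)
b(G) = -8*G (b(G) = (16 - 24)*G = -8*G)
√(t(-7) + b(X)) = √(935/(-7) - 8*1728) = √(935*(-⅐) - 13824) = √(-935/7 - 13824) = √(-97703/7) = I*√683921/7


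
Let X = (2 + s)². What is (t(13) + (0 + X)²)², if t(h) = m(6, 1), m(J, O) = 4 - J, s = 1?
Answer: 6241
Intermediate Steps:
t(h) = -2 (t(h) = 4 - 1*6 = 4 - 6 = -2)
X = 9 (X = (2 + 1)² = 3² = 9)
(t(13) + (0 + X)²)² = (-2 + (0 + 9)²)² = (-2 + 9²)² = (-2 + 81)² = 79² = 6241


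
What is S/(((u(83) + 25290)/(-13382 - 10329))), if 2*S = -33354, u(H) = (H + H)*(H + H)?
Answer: 395428347/52846 ≈ 7482.7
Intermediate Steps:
u(H) = 4*H**2 (u(H) = (2*H)*(2*H) = 4*H**2)
S = -16677 (S = (1/2)*(-33354) = -16677)
S/(((u(83) + 25290)/(-13382 - 10329))) = -16677*(-13382 - 10329)/(4*83**2 + 25290) = -16677*(-23711/(4*6889 + 25290)) = -16677*(-23711/(27556 + 25290)) = -16677/(52846*(-1/23711)) = -16677/(-52846/23711) = -16677*(-23711/52846) = 395428347/52846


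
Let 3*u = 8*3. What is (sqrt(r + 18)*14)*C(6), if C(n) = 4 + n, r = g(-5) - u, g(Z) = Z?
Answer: 140*sqrt(5) ≈ 313.05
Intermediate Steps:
u = 8 (u = (8*3)/3 = (1/3)*24 = 8)
r = -13 (r = -5 - 1*8 = -5 - 8 = -13)
(sqrt(r + 18)*14)*C(6) = (sqrt(-13 + 18)*14)*(4 + 6) = (sqrt(5)*14)*10 = (14*sqrt(5))*10 = 140*sqrt(5)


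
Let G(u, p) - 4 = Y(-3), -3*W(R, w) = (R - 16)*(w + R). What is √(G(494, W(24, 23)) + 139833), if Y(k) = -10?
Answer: √139827 ≈ 373.93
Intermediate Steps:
W(R, w) = -(-16 + R)*(R + w)/3 (W(R, w) = -(R - 16)*(w + R)/3 = -(-16 + R)*(R + w)/3)
G(u, p) = -6 (G(u, p) = 4 - 10 = -6)
√(G(494, W(24, 23)) + 139833) = √(-6 + 139833) = √139827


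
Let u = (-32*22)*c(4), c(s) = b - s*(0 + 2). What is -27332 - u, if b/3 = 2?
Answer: -28740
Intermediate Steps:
b = 6 (b = 3*2 = 6)
c(s) = 6 - 2*s (c(s) = 6 - s*(0 + 2) = 6 - s*2 = 6 - 2*s)
u = 1408 (u = (-32*22)*(6 - 2*4) = -704*(6 - 8) = -704*(-2) = 1408)
-27332 - u = -27332 - 1*1408 = -27332 - 1408 = -28740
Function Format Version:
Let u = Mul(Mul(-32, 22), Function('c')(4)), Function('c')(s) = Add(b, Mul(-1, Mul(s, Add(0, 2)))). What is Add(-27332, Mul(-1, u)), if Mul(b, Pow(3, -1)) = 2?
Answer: -28740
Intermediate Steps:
b = 6 (b = Mul(3, 2) = 6)
Function('c')(s) = Add(6, Mul(-2, s)) (Function('c')(s) = Add(6, Mul(-1, Mul(s, Add(0, 2)))) = Add(6, Mul(-1, Mul(s, 2))) = Add(6, Mul(-1, Mul(2, s))) = Add(6, Mul(-2, s)))
u = 1408 (u = Mul(Mul(-32, 22), Add(6, Mul(-2, 4))) = Mul(-704, Add(6, -8)) = Mul(-704, -2) = 1408)
Add(-27332, Mul(-1, u)) = Add(-27332, Mul(-1, 1408)) = Add(-27332, -1408) = -28740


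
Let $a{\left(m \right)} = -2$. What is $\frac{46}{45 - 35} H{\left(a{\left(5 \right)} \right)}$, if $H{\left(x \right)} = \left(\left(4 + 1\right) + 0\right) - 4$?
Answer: $\frac{23}{5} \approx 4.6$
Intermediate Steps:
$H{\left(x \right)} = 1$ ($H{\left(x \right)} = \left(5 + 0\right) - 4 = 5 - 4 = 1$)
$\frac{46}{45 - 35} H{\left(a{\left(5 \right)} \right)} = \frac{46}{45 - 35} \cdot 1 = \frac{46}{10} \cdot 1 = 46 \cdot \frac{1}{10} \cdot 1 = \frac{23}{5} \cdot 1 = \frac{23}{5}$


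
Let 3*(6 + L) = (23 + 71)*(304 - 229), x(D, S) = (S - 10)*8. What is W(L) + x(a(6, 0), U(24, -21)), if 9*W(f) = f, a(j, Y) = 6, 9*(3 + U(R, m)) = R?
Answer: 1600/9 ≈ 177.78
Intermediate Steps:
U(R, m) = -3 + R/9
x(D, S) = -80 + 8*S (x(D, S) = (-10 + S)*8 = -80 + 8*S)
L = 2344 (L = -6 + ((23 + 71)*(304 - 229))/3 = -6 + (94*75)/3 = -6 + (⅓)*7050 = -6 + 2350 = 2344)
W(f) = f/9
W(L) + x(a(6, 0), U(24, -21)) = (⅑)*2344 + (-80 + 8*(-3 + (⅑)*24)) = 2344/9 + (-80 + 8*(-3 + 8/3)) = 2344/9 + (-80 + 8*(-⅓)) = 2344/9 + (-80 - 8/3) = 2344/9 - 248/3 = 1600/9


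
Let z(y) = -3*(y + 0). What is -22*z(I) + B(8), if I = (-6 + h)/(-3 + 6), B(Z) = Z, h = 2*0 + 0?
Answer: -124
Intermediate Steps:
h = 0 (h = 0 + 0 = 0)
I = -2 (I = (-6 + 0)/(-3 + 6) = -6/3 = -6*⅓ = -2)
z(y) = -3*y
-22*z(I) + B(8) = -(-66)*(-2) + 8 = -22*6 + 8 = -132 + 8 = -124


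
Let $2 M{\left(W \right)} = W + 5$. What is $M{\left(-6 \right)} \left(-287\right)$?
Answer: $\frac{287}{2} \approx 143.5$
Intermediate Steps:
$M{\left(W \right)} = \frac{5}{2} + \frac{W}{2}$ ($M{\left(W \right)} = \frac{W + 5}{2} = \frac{5 + W}{2} = \frac{5}{2} + \frac{W}{2}$)
$M{\left(-6 \right)} \left(-287\right) = \left(\frac{5}{2} + \frac{1}{2} \left(-6\right)\right) \left(-287\right) = \left(\frac{5}{2} - 3\right) \left(-287\right) = \left(- \frac{1}{2}\right) \left(-287\right) = \frac{287}{2}$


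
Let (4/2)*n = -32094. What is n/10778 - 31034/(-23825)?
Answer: -47835323/256785850 ≈ -0.18628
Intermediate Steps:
n = -16047 (n = (½)*(-32094) = -16047)
n/10778 - 31034/(-23825) = -16047/10778 - 31034/(-23825) = -16047*1/10778 - 31034*(-1/23825) = -16047/10778 + 31034/23825 = -47835323/256785850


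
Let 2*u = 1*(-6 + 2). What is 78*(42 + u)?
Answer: 3120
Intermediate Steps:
u = -2 (u = (1*(-6 + 2))/2 = (1*(-4))/2 = (1/2)*(-4) = -2)
78*(42 + u) = 78*(42 - 2) = 78*40 = 3120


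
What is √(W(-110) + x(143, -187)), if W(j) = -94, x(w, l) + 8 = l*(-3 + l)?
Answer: 2*√8857 ≈ 188.22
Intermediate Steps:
x(w, l) = -8 + l*(-3 + l)
√(W(-110) + x(143, -187)) = √(-94 + (-8 + (-187)² - 3*(-187))) = √(-94 + (-8 + 34969 + 561)) = √(-94 + 35522) = √35428 = 2*√8857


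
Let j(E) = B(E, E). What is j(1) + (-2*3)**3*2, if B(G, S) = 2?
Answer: -430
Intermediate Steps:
j(E) = 2
j(1) + (-2*3)**3*2 = 2 + (-2*3)**3*2 = 2 + (-6)**3*2 = 2 - 216*2 = 2 - 432 = -430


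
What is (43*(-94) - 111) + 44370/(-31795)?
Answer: -26417801/6359 ≈ -4154.4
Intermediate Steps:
(43*(-94) - 111) + 44370/(-31795) = (-4042 - 111) + 44370*(-1/31795) = -4153 - 8874/6359 = -26417801/6359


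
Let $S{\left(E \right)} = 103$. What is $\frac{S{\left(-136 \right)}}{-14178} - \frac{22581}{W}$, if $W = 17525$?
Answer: $- \frac{321958493}{248469450} \approx -1.2958$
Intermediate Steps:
$\frac{S{\left(-136 \right)}}{-14178} - \frac{22581}{W} = \frac{103}{-14178} - \frac{22581}{17525} = 103 \left(- \frac{1}{14178}\right) - \frac{22581}{17525} = - \frac{103}{14178} - \frac{22581}{17525} = - \frac{321958493}{248469450}$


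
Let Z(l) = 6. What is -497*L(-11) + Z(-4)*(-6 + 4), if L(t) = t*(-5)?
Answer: -27347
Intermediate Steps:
L(t) = -5*t
-497*L(-11) + Z(-4)*(-6 + 4) = -(-2485)*(-11) + 6*(-6 + 4) = -497*55 + 6*(-2) = -27335 - 12 = -27347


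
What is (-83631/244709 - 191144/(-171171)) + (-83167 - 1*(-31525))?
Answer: -2163100344815243/41887084239 ≈ -51641.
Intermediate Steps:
(-83631/244709 - 191144/(-171171)) + (-83167 - 1*(-31525)) = (-83631*1/244709 - 191144*(-1/171171)) + (-83167 + 31525) = (-83631/244709 + 191144/171171) - 51642 = 32459455195/41887084239 - 51642 = -2163100344815243/41887084239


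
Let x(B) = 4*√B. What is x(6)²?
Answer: 96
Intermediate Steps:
x(6)² = (4*√6)² = 96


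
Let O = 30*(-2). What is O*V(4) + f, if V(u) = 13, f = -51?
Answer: -831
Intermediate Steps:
O = -60
O*V(4) + f = -60*13 - 51 = -780 - 51 = -831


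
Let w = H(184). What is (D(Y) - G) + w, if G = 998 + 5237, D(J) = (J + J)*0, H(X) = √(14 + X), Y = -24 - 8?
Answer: -6235 + 3*√22 ≈ -6220.9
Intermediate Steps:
Y = -32
D(J) = 0 (D(J) = (2*J)*0 = 0)
w = 3*√22 (w = √(14 + 184) = √198 = 3*√22 ≈ 14.071)
G = 6235
(D(Y) - G) + w = (0 - 1*6235) + 3*√22 = (0 - 6235) + 3*√22 = -6235 + 3*√22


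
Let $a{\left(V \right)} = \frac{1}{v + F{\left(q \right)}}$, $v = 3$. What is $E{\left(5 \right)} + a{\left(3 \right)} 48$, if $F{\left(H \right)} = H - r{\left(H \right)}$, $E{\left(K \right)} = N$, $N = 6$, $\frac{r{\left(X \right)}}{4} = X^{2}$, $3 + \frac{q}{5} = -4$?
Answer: $\frac{2462}{411} \approx 5.9903$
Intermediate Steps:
$q = -35$ ($q = -15 + 5 \left(-4\right) = -15 - 20 = -35$)
$r{\left(X \right)} = 4 X^{2}$
$E{\left(K \right)} = 6$
$F{\left(H \right)} = H - 4 H^{2}$
$a{\left(V \right)} = - \frac{1}{4932}$ ($a{\left(V \right)} = \frac{1}{3 - 35 \left(1 - -140\right)} = \frac{1}{3 - 35 \left(1 + 140\right)} = \frac{1}{3 - 4935} = \frac{1}{-4932} = - \frac{1}{4932}$)
$E{\left(5 \right)} + a{\left(3 \right)} 48 = 6 - \frac{4}{411} = \frac{2462}{411}$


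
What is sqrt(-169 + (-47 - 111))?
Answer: I*sqrt(327) ≈ 18.083*I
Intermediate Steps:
sqrt(-169 + (-47 - 111)) = sqrt(-169 - 158) = sqrt(-327) = I*sqrt(327)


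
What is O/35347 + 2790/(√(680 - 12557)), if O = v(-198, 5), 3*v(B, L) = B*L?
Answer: -330/35347 - 930*I*√11877/3959 ≈ -0.009336 - 25.601*I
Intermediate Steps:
v(B, L) = B*L/3 (v(B, L) = (B*L)/3 = B*L/3)
O = -330 (O = (⅓)*(-198)*5 = -330)
O/35347 + 2790/(√(680 - 12557)) = -330/35347 + 2790/(√(680 - 12557)) = -330*1/35347 + 2790/(√(-11877)) = -330/35347 + 2790/((I*√11877)) = -330/35347 + 2790*(-I*√11877/11877) = -330/35347 - 930*I*√11877/3959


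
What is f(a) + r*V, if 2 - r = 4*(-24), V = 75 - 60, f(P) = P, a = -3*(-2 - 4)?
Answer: 1488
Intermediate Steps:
a = 18 (a = -3*(-6) = 18)
V = 15
r = 98 (r = 2 - 4*(-24) = 2 - 1*(-96) = 2 + 96 = 98)
f(a) + r*V = 18 + 98*15 = 18 + 1470 = 1488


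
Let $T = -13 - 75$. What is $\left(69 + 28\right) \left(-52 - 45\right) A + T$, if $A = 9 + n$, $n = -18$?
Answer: $84593$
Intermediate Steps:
$A = -9$ ($A = 9 - 18 = -9$)
$T = -88$
$\left(69 + 28\right) \left(-52 - 45\right) A + T = \left(69 + 28\right) \left(-52 - 45\right) \left(-9\right) - 88 = 97 \left(-97\right) \left(-9\right) - 88 = \left(-9409\right) \left(-9\right) - 88 = 84681 - 88 = 84593$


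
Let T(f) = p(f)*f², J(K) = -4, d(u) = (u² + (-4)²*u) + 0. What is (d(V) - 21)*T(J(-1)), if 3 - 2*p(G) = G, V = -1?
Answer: -2016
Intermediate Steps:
p(G) = 3/2 - G/2
d(u) = u² + 16*u (d(u) = (u² + 16*u) + 0 = u² + 16*u)
T(f) = f²*(3/2 - f/2) (T(f) = (3/2 - f/2)*f² = f²*(3/2 - f/2))
(d(V) - 21)*T(J(-1)) = (-(16 - 1) - 21)*((½)*(-4)²*(3 - 1*(-4))) = (-1*15 - 21)*((½)*16*(3 + 4)) = (-15 - 21)*((½)*16*7) = -36*56 = -2016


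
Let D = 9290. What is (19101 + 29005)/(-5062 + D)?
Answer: 24053/2114 ≈ 11.378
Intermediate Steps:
(19101 + 29005)/(-5062 + D) = (19101 + 29005)/(-5062 + 9290) = 48106/4228 = 48106*(1/4228) = 24053/2114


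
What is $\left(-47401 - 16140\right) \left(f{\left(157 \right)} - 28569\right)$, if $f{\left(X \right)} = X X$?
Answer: $249080720$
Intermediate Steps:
$f{\left(X \right)} = X^{2}$
$\left(-47401 - 16140\right) \left(f{\left(157 \right)} - 28569\right) = \left(-47401 - 16140\right) \left(157^{2} - 28569\right) = - 63541 \left(24649 - 28569\right) = \left(-63541\right) \left(-3920\right) = 249080720$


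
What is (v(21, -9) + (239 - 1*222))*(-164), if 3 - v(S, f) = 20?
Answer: 0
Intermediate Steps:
v(S, f) = -17 (v(S, f) = 3 - 1*20 = 3 - 20 = -17)
(v(21, -9) + (239 - 1*222))*(-164) = (-17 + (239 - 1*222))*(-164) = (-17 + (239 - 222))*(-164) = (-17 + 17)*(-164) = 0*(-164) = 0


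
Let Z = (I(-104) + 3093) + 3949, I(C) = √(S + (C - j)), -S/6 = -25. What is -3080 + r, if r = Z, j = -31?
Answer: 3962 + √77 ≈ 3970.8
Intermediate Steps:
S = 150 (S = -6*(-25) = 150)
I(C) = √(181 + C) (I(C) = √(150 + (C - 1*(-31))) = √(150 + (C + 31)) = √(150 + (31 + C)) = √(181 + C))
Z = 7042 + √77 (Z = (√(181 - 104) + 3093) + 3949 = (√77 + 3093) + 3949 = (3093 + √77) + 3949 = 7042 + √77 ≈ 7050.8)
r = 7042 + √77 ≈ 7050.8
-3080 + r = -3080 + (7042 + √77) = 3962 + √77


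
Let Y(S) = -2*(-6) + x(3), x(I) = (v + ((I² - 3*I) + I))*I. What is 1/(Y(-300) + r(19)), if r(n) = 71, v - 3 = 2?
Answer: 1/107 ≈ 0.0093458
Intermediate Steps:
v = 5 (v = 3 + 2 = 5)
x(I) = I*(5 + I² - 2*I) (x(I) = (5 + ((I² - 3*I) + I))*I = (5 + (I² - 2*I))*I = (5 + I² - 2*I)*I = I*(5 + I² - 2*I))
Y(S) = 36 (Y(S) = -2*(-6) + 3*(5 + 3² - 2*3) = 12 + 3*(5 + 9 - 6) = 12 + 3*8 = 12 + 24 = 36)
1/(Y(-300) + r(19)) = 1/(36 + 71) = 1/107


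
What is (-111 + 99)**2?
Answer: 144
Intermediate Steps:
(-111 + 99)**2 = (-12)**2 = 144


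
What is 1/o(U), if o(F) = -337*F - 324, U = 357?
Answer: -1/120633 ≈ -8.2896e-6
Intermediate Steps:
o(F) = -324 - 337*F
1/o(U) = 1/(-324 - 337*357) = 1/(-324 - 120309) = 1/(-120633) = -1/120633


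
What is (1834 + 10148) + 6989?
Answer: 18971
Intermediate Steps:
(1834 + 10148) + 6989 = 11982 + 6989 = 18971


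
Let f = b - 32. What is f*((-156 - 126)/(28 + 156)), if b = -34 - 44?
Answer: 7755/46 ≈ 168.59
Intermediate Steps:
b = -78
f = -110 (f = -78 - 32 = -110)
f*((-156 - 126)/(28 + 156)) = -110*(-156 - 126)/(28 + 156) = -(-31020)/184 = -110*(-141/92) = 7755/46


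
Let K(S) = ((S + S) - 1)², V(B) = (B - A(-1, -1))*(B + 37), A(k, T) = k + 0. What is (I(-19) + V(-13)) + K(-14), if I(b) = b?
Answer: 534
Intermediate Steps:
A(k, T) = k
V(B) = (1 + B)*(37 + B) (V(B) = (B - 1*(-1))*(B + 37) = (B + 1)*(37 + B) = (1 + B)*(37 + B))
K(S) = (-1 + 2*S)² (K(S) = (2*S - 1)² = (-1 + 2*S)²)
(I(-19) + V(-13)) + K(-14) = (-19 + (37 + (-13)² + 38*(-13))) + (-1 + 2*(-14))² = (-19 + (37 + 169 - 494)) + (-1 - 28)² = (-19 - 288) + (-29)² = -307 + 841 = 534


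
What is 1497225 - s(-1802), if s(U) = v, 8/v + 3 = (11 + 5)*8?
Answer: 187153117/125 ≈ 1.4972e+6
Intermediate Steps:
v = 8/125 (v = 8/(-3 + (11 + 5)*8) = 8/(-3 + 16*8) = 8/(-3 + 128) = 8/125 ≈ 0.064000)
s(U) = 8/125
1497225 - s(-1802) = 1497225 - 1*8/125 = 1497225 - 8/125 = 187153117/125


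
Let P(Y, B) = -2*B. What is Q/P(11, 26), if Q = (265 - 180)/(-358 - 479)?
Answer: 85/43524 ≈ 0.0019529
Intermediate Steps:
Q = -85/837 (Q = 85/(-837) = 85*(-1/837) = -85/837 ≈ -0.10155)
Q/P(11, 26) = -85/(837*((-2*26))) = -85/837/(-52) = -85/837*(-1/52) = 85/43524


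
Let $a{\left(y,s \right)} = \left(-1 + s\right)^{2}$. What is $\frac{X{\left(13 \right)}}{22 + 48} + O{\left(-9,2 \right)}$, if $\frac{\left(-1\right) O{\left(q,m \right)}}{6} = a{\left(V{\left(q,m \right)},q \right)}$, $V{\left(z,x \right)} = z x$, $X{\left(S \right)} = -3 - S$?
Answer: $- \frac{21008}{35} \approx -600.23$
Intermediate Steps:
$V{\left(z,x \right)} = x z$
$O{\left(q,m \right)} = - 6 \left(-1 + q\right)^{2}$
$\frac{X{\left(13 \right)}}{22 + 48} + O{\left(-9,2 \right)} = \frac{-3 - 13}{22 + 48} - 6 \left(-1 - 9\right)^{2} = \frac{-3 - 13}{70} - 6 \left(-10\right)^{2} = \left(-16\right) \frac{1}{70} - 600 = - \frac{8}{35} - 600 = - \frac{21008}{35}$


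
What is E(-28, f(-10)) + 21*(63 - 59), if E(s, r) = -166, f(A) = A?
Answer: -82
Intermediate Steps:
E(-28, f(-10)) + 21*(63 - 59) = -166 + 21*(63 - 59) = -166 + 21*4 = -166 + 84 = -82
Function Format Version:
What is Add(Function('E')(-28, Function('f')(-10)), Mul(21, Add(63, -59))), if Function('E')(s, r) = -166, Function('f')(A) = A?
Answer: -82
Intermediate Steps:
Add(Function('E')(-28, Function('f')(-10)), Mul(21, Add(63, -59))) = Add(-166, Mul(21, Add(63, -59))) = Add(-166, Mul(21, 4)) = Add(-166, 84) = -82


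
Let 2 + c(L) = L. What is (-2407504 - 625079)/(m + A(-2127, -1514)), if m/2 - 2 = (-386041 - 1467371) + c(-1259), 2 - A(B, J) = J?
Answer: 1010861/1235942 ≈ 0.81789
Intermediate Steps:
A(B, J) = 2 - J
c(L) = -2 + L
m = -3709342 (m = 4 + 2*((-386041 - 1467371) + (-2 - 1259)) = 4 + 2*(-1853412 - 1261) = 4 + 2*(-1854673) = 4 - 3709346 = -3709342)
(-2407504 - 625079)/(m + A(-2127, -1514)) = (-2407504 - 625079)/(-3709342 + (2 - 1*(-1514))) = -3032583/(-3709342 + (2 + 1514)) = -3032583/(-3709342 + 1516) = -3032583/(-3707826) = -3032583*(-1/3707826) = 1010861/1235942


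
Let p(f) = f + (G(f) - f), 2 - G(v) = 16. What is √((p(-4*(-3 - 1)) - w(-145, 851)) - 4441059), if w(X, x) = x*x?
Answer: I*√5165274 ≈ 2272.7*I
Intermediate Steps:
w(X, x) = x²
G(v) = -14 (G(v) = 2 - 1*16 = 2 - 16 = -14)
p(f) = -14 (p(f) = f + (-14 - f) = -14)
√((p(-4*(-3 - 1)) - w(-145, 851)) - 4441059) = √((-14 - 1*851²) - 4441059) = √((-14 - 1*724201) - 4441059) = √((-14 - 724201) - 4441059) = √(-724215 - 4441059) = √(-5165274) = I*√5165274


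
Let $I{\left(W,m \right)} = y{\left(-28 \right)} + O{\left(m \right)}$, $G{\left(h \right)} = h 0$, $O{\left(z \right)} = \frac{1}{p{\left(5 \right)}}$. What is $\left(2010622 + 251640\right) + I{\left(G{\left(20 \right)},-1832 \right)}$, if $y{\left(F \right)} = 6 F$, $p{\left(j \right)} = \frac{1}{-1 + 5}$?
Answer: $2262098$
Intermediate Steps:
$p{\left(j \right)} = \frac{1}{4}$
$O{\left(z \right)} = 4$ ($O{\left(z \right)} = \frac{1}{\frac{1}{4}} = 4$)
$G{\left(h \right)} = 0$
$I{\left(W,m \right)} = -164$ ($I{\left(W,m \right)} = 6 \left(-28\right) + 4 = -168 + 4 = -164$)
$\left(2010622 + 251640\right) + I{\left(G{\left(20 \right)},-1832 \right)} = \left(2010622 + 251640\right) - 164 = 2262262 - 164 = 2262098$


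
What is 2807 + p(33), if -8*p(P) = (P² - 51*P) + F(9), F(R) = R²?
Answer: 22969/8 ≈ 2871.1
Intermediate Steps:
p(P) = -81/8 - P²/8 + 51*P/8 (p(P) = -((P² - 51*P) + 9²)/8 = -((P² - 51*P) + 81)/8 = -(81 + P² - 51*P)/8 = -81/8 - P²/8 + 51*P/8)
2807 + p(33) = 2807 + (-81/8 - ⅛*33² + (51/8)*33) = 2807 + (-81/8 - ⅛*1089 + 1683/8) = 2807 + (-81/8 - 1089/8 + 1683/8) = 2807 + 513/8 = 22969/8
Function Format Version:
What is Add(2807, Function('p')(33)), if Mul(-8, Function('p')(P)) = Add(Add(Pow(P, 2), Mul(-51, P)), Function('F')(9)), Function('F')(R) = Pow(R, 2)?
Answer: Rational(22969, 8) ≈ 2871.1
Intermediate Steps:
Function('p')(P) = Add(Rational(-81, 8), Mul(Rational(-1, 8), Pow(P, 2)), Mul(Rational(51, 8), P)) (Function('p')(P) = Mul(Rational(-1, 8), Add(Add(Pow(P, 2), Mul(-51, P)), Pow(9, 2))) = Mul(Rational(-1, 8), Add(Add(Pow(P, 2), Mul(-51, P)), 81)) = Mul(Rational(-1, 8), Add(81, Pow(P, 2), Mul(-51, P))) = Add(Rational(-81, 8), Mul(Rational(-1, 8), Pow(P, 2)), Mul(Rational(51, 8), P)))
Add(2807, Function('p')(33)) = Add(2807, Add(Rational(-81, 8), Mul(Rational(-1, 8), Pow(33, 2)), Mul(Rational(51, 8), 33))) = Add(2807, Add(Rational(-81, 8), Mul(Rational(-1, 8), 1089), Rational(1683, 8))) = Add(2807, Add(Rational(-81, 8), Rational(-1089, 8), Rational(1683, 8))) = Add(2807, Rational(513, 8)) = Rational(22969, 8)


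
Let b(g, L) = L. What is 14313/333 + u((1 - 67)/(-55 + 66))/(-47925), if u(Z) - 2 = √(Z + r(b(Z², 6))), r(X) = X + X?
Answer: 76216651/1773225 - √6/47925 ≈ 42.982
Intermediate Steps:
r(X) = 2*X
u(Z) = 2 + √(12 + Z) (u(Z) = 2 + √(Z + 2*6) = 2 + √(Z + 12) = 2 + √(12 + Z))
14313/333 + u((1 - 67)/(-55 + 66))/(-47925) = 14313/333 + (2 + √(12 + (1 - 67)/(-55 + 66)))/(-47925) = 14313*(1/333) + (2 + √(12 - 66/11))*(-1/47925) = 4771/111 + (2 + √(12 - 66*1/11))*(-1/47925) = 4771/111 + (2 + √(12 - 6))*(-1/47925) = 4771/111 + (2 + √6)*(-1/47925) = 4771/111 + (-2/47925 - √6/47925) = 76216651/1773225 - √6/47925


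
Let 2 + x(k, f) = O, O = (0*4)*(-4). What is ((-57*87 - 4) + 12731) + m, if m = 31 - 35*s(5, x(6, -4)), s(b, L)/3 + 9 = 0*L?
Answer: 8744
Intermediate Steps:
O = 0 (O = 0*(-4) = 0)
x(k, f) = -2 (x(k, f) = -2 + 0 = -2)
s(b, L) = -27 (s(b, L) = -27 + 3*(0*L) = -27 + 3*0 = -27 + 0 = -27)
m = 976 (m = 31 - 35*(-27) = 31 + 945 = 976)
((-57*87 - 4) + 12731) + m = ((-57*87 - 4) + 12731) + 976 = ((-4959 - 4) + 12731) + 976 = (-4963 + 12731) + 976 = 7768 + 976 = 8744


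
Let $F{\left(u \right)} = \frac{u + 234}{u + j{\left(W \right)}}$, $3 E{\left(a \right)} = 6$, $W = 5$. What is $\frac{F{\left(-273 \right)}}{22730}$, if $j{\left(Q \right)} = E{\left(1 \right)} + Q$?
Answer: $\frac{39}{6046180} \approx 6.4504 \cdot 10^{-6}$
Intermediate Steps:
$E{\left(a \right)} = 2$ ($E{\left(a \right)} = \frac{1}{3} \cdot 6 = 2$)
$j{\left(Q \right)} = 2 + Q$
$F{\left(u \right)} = \frac{234 + u}{7 + u}$ ($F{\left(u \right)} = \frac{u + 234}{u + \left(2 + 5\right)} = \frac{234 + u}{u + 7} = \frac{234 + u}{7 + u}$)
$\frac{F{\left(-273 \right)}}{22730} = \frac{\frac{1}{7 - 273} \left(234 - 273\right)}{22730} = \frac{1}{-266} \left(-39\right) \frac{1}{22730} = \left(- \frac{1}{266}\right) \left(-39\right) \frac{1}{22730} = \frac{39}{266} \cdot \frac{1}{22730} = \frac{39}{6046180}$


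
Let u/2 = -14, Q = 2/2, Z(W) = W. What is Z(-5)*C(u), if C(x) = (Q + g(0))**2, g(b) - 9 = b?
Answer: -500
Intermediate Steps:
g(b) = 9 + b
Q = 1 (Q = 2*(1/2) = 1)
u = -28 (u = 2*(-14) = -28)
C(x) = 100 (C(x) = (1 + (9 + 0))**2 = (1 + 9)**2 = 10**2 = 100)
Z(-5)*C(u) = -5*100 = -500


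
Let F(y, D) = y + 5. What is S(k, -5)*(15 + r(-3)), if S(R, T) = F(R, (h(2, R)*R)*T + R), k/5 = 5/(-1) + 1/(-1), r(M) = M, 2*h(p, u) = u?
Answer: -300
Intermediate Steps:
h(p, u) = u/2
k = -30 (k = 5*(5/(-1) + 1/(-1)) = 5*(5*(-1) + 1*(-1)) = 5*(-5 - 1) = 5*(-6) = -30)
F(y, D) = 5 + y
S(R, T) = 5 + R
S(k, -5)*(15 + r(-3)) = (5 - 30)*(15 - 3) = -25*12 = -300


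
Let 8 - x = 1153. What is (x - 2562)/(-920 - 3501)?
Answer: 3707/4421 ≈ 0.83850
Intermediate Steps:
x = -1145 (x = 8 - 1*1153 = 8 - 1153 = -1145)
(x - 2562)/(-920 - 3501) = (-1145 - 2562)/(-920 - 3501) = -3707/(-4421) = -3707*(-1/4421) = 3707/4421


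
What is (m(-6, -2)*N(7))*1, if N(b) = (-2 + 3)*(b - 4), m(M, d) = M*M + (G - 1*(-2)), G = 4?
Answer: 126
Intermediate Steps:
m(M, d) = 6 + M² (m(M, d) = M*M + (4 - 1*(-2)) = M² + (4 + 2) = M² + 6 = 6 + M²)
N(b) = -4 + b (N(b) = 1*(-4 + b) = -4 + b)
(m(-6, -2)*N(7))*1 = ((6 + (-6)²)*(-4 + 7))*1 = ((6 + 36)*3)*1 = (42*3)*1 = 126*1 = 126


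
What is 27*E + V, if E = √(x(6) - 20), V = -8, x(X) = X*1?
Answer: -8 + 27*I*√14 ≈ -8.0 + 101.02*I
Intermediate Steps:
x(X) = X
E = I*√14 (E = √(6 - 20) = √(-14) = I*√14 ≈ 3.7417*I)
27*E + V = 27*(I*√14) - 8 = 27*I*√14 - 8 = -8 + 27*I*√14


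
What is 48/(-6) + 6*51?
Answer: 298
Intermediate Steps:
48/(-6) + 6*51 = 48*(-⅙) + 306 = -8 + 306 = 298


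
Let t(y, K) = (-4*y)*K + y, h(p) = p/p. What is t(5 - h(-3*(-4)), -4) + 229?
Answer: 297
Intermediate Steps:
h(p) = 1
t(y, K) = y - 4*K*y (t(y, K) = -4*K*y + y = y - 4*K*y)
t(5 - h(-3*(-4)), -4) + 229 = (5 - 1*1)*(1 - 4*(-4)) + 229 = (5 - 1)*(1 + 16) + 229 = 4*17 + 229 = 68 + 229 = 297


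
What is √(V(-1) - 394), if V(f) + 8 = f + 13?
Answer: I*√390 ≈ 19.748*I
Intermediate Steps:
V(f) = 5 + f (V(f) = -8 + (f + 13) = -8 + (13 + f) = 5 + f)
√(V(-1) - 394) = √((5 - 1) - 394) = √(4 - 394) = √(-390) = I*√390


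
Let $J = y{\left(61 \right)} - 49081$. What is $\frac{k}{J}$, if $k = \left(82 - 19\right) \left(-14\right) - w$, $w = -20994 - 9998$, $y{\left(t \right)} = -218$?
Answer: $- \frac{30110}{49299} \approx -0.61076$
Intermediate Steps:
$J = -49299$ ($J = -218 - 49081 = -49299$)
$w = -30992$ ($w = -20994 - 9998 = -30992$)
$k = 30110$ ($k = \left(82 - 19\right) \left(-14\right) - -30992 = 63 \left(-14\right) + 30992 = -882 + 30992 = 30110$)
$\frac{k}{J} = \frac{30110}{-49299} = 30110 \left(- \frac{1}{49299}\right) = - \frac{30110}{49299}$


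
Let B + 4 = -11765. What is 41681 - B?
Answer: 53450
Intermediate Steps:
B = -11769 (B = -4 - 11765 = -11769)
41681 - B = 41681 - 1*(-11769) = 41681 + 11769 = 53450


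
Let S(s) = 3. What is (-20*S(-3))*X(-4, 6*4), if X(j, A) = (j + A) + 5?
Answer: -1500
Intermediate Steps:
X(j, A) = 5 + A + j (X(j, A) = (A + j) + 5 = 5 + A + j)
(-20*S(-3))*X(-4, 6*4) = (-20*3)*(5 + 6*4 - 4) = -60*(5 + 24 - 4) = -60*25 = -1500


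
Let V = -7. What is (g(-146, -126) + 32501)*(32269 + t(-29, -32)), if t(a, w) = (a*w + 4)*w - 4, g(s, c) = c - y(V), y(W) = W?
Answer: 79044462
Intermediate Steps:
g(s, c) = 7 + c (g(s, c) = c - 1*(-7) = c + 7 = 7 + c)
t(a, w) = -4 + w*(4 + a*w) (t(a, w) = (4 + a*w)*w - 4 = w*(4 + a*w) - 4 = -4 + w*(4 + a*w))
(g(-146, -126) + 32501)*(32269 + t(-29, -32)) = ((7 - 126) + 32501)*(32269 + (-4 + 4*(-32) - 29*(-32)**2)) = (-119 + 32501)*(32269 + (-4 - 128 - 29*1024)) = 32382*(32269 + (-4 - 128 - 29696)) = 32382*(32269 - 29828) = 32382*2441 = 79044462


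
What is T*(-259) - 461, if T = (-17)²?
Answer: -75312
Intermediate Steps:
T = 289
T*(-259) - 461 = 289*(-259) - 461 = -74851 - 461 = -75312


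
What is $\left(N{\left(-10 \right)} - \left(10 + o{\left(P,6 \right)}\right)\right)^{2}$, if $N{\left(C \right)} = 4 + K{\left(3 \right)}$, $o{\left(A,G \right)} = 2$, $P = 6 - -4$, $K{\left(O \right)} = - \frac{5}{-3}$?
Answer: $\frac{361}{9} \approx 40.111$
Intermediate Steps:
$K{\left(O \right)} = \frac{5}{3}$ ($K{\left(O \right)} = \left(-5\right) \left(- \frac{1}{3}\right) = \frac{5}{3}$)
$P = 10$ ($P = 6 + 4 = 10$)
$N{\left(C \right)} = \frac{17}{3}$ ($N{\left(C \right)} = 4 + \frac{5}{3} = \frac{17}{3}$)
$\left(N{\left(-10 \right)} - \left(10 + o{\left(P,6 \right)}\right)\right)^{2} = \left(\frac{17}{3} - 12\right)^{2} = \left(- \frac{19}{3}\right)^{2} = \frac{361}{9}$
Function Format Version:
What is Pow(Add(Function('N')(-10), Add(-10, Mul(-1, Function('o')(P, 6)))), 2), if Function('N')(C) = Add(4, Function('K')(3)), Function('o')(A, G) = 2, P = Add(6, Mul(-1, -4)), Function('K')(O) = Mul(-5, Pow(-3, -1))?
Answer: Rational(361, 9) ≈ 40.111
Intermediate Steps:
Function('K')(O) = Rational(5, 3) (Function('K')(O) = Mul(-5, Rational(-1, 3)) = Rational(5, 3))
P = 10 (P = Add(6, 4) = 10)
Function('N')(C) = Rational(17, 3) (Function('N')(C) = Add(4, Rational(5, 3)) = Rational(17, 3))
Pow(Add(Function('N')(-10), Add(-10, Mul(-1, Function('o')(P, 6)))), 2) = Pow(Add(Rational(17, 3), Add(-10, Mul(-1, 2))), 2) = Pow(Add(Rational(17, 3), Add(-10, -2)), 2) = Pow(Add(Rational(17, 3), -12), 2) = Pow(Rational(-19, 3), 2) = Rational(361, 9)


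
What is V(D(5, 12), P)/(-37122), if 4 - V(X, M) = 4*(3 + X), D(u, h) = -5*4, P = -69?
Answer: -12/6187 ≈ -0.0019396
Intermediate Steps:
D(u, h) = -20
V(X, M) = -8 - 4*X (V(X, M) = 4 - 4*(3 + X) = 4 - (12 + 4*X) = 4 + (-12 - 4*X) = -8 - 4*X)
V(D(5, 12), P)/(-37122) = (-8 - 4*(-20))/(-37122) = (-8 + 80)*(-1/37122) = 72*(-1/37122) = -12/6187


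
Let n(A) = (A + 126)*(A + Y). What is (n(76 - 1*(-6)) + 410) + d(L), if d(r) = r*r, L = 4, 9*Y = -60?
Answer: 48286/3 ≈ 16095.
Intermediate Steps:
Y = -20/3 (Y = (⅑)*(-60) = -20/3 ≈ -6.6667)
n(A) = (126 + A)*(-20/3 + A) (n(A) = (A + 126)*(A - 20/3) = (126 + A)*(-20/3 + A))
d(r) = r²
(n(76 - 1*(-6)) + 410) + d(L) = ((-840 + (76 - 1*(-6))² + 358*(76 - 1*(-6))/3) + 410) + 4² = ((-840 + (76 + 6)² + 358*(76 + 6)/3) + 410) + 16 = ((-840 + 82² + (358/3)*82) + 410) + 16 = ((-840 + 6724 + 29356/3) + 410) + 16 = (47008/3 + 410) + 16 = 48238/3 + 16 = 48286/3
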